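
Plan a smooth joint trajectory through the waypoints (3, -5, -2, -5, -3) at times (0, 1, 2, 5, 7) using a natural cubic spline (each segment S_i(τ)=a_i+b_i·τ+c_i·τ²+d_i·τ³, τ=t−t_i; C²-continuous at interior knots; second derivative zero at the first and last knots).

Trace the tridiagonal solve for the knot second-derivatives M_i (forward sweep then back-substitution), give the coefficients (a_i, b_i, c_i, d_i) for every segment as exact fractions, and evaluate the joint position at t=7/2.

Δ: Δ0=-8, Δ1=3, Δ2=-1, Δ3=1
row 1: diag=4, rhs=66; c'=1/4, d'=33/2
row 2: denom=8−1·1/4=31/4; d'=(-24−1·33/2)/(31/4)=-162/31
row 3: denom=10−3·12/31=274/31; d'=(12−3·-162/31)/(274/31)=429/137
back: M3=429/137
back: M2=-162/31−12/31·429/137=-882/137
back: M1=33/2−1/4·-882/137=2481/137
M: M0=0, M1=2481/137, M2=-882/137, M3=429/137, M4=0
seg 0: a=3, c=M0/2=0, d=(M1−M0)/(6·1)=827/274, b=Δ0−h0·(2M0+M1)/6=-3019/274
seg 1: a=-5, c=M1/2=2481/274, d=(M2−M1)/(6·1)=-1121/274, b=Δ1−h1·(2M1+M2)/6=-269/137
seg 2: a=-2, c=M2/2=-441/137, d=(M3−M2)/(6·3)=437/822, b=Δ2−h2·(2M2+M3)/6=1061/274
seg 3: a=-5, c=M3/2=429/274, d=(M4−M3)/(6·2)=-143/548, b=Δ3−h3·(2M3+M4)/6=-149/137
t_q=7/2 → seg 2, τ=3/2; S=-2+1061/274·τ+-441/137·τ²+437/822·τ³=-3595/2192

  seg 0: a=3 b=-3019/274 c=0 d=827/274
  seg 1: a=-5 b=-269/137 c=2481/274 d=-1121/274
  seg 2: a=-2 b=1061/274 c=-441/137 d=437/822
  seg 3: a=-5 b=-149/137 c=429/274 d=-143/548
S(7/2) = -3595/2192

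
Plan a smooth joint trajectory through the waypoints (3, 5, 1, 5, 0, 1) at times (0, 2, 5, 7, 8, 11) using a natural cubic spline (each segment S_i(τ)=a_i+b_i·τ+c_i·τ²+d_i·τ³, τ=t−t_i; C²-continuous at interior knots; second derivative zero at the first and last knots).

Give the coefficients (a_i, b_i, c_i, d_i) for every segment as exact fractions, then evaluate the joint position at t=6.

Δ: Δ0=1, Δ1=-4/3, Δ2=2, Δ3=-5, Δ4=1/3
row 1: diag=10, rhs=-14; c'=3/10, d'=-7/5
row 2: denom=10−3·3/10=91/10; d'=(20−3·-7/5)/(91/10)=242/91
row 3: denom=6−2·20/91=506/91; d'=(-42−2·242/91)/(506/91)=-2153/253
row 4: denom=8−1·91/506=3957/506; d'=(32−1·-2153/253)/(3957/506)=20498/3957
back: M4=20498/3957
back: M3=-2153/253−91/506·20498/3957=-37360/3957
back: M2=242/91−20/91·-37360/3957=18734/3957
back: M1=-7/5−3/10·18734/3957=-3720/1319
M: M0=0, M1=-3720/1319, M2=18734/3957, M3=-37360/3957, M4=20498/3957, M5=0
seg 0: a=3, c=M0/2=0, d=(M1−M0)/(6·2)=-310/1319, b=Δ0−h0·(2M0+M1)/6=2559/1319
seg 1: a=5, c=M1/2=-1860/1319, d=(M2−M1)/(6·3)=14947/35613, b=Δ1−h1·(2M1+M2)/6=-1161/1319
seg 2: a=1, c=M2/2=9367/3957, d=(M3−M2)/(6·2)=-9349/7914, b=Δ2−h2·(2M2+M3)/6=2626/1319
seg 3: a=5, c=M3/2=-18680/3957, d=(M4−M3)/(6·1)=9643/3957, b=Δ3−h3·(2M3+M4)/6=-10748/3957
seg 4: a=0, c=M4/2=10249/3957, d=(M5−M4)/(6·3)=-10249/35613, b=Δ4−h4·(2M4+M5)/6=-6393/1319
t_q=6 → seg 2, τ=1; S=1+2626/1319·τ+9367/3957·τ²+-9349/7914·τ³=33055/7914

  seg 0: a=3 b=2559/1319 c=0 d=-310/1319
  seg 1: a=5 b=-1161/1319 c=-1860/1319 d=14947/35613
  seg 2: a=1 b=2626/1319 c=9367/3957 d=-9349/7914
  seg 3: a=5 b=-10748/3957 c=-18680/3957 d=9643/3957
  seg 4: a=0 b=-6393/1319 c=10249/3957 d=-10249/35613
S(6) = 33055/7914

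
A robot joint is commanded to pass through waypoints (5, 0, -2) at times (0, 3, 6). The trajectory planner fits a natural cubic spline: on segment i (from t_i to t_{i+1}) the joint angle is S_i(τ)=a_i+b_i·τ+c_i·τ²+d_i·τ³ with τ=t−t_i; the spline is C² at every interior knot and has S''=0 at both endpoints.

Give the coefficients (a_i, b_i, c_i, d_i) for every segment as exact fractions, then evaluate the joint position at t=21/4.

  seg 0: a=5 b=-23/12 c=0 d=1/36
  seg 1: a=0 b=-7/6 c=1/4 d=-1/36
S(21/4) = -429/256

Δ: Δ0=-5/3, Δ1=-2/3
row 1: diag=12, rhs=6; c'=1/4, d'=1/2
back: M1=1/2
M: M0=0, M1=1/2, M2=0
seg 0: a=5, c=M0/2=0, d=(M1−M0)/(6·3)=1/36, b=Δ0−h0·(2M0+M1)/6=-23/12
seg 1: a=0, c=M1/2=1/4, d=(M2−M1)/(6·3)=-1/36, b=Δ1−h1·(2M1+M2)/6=-7/6
t_q=21/4 → seg 1, τ=9/4; S=0+-7/6·τ+1/4·τ²+-1/36·τ³=-429/256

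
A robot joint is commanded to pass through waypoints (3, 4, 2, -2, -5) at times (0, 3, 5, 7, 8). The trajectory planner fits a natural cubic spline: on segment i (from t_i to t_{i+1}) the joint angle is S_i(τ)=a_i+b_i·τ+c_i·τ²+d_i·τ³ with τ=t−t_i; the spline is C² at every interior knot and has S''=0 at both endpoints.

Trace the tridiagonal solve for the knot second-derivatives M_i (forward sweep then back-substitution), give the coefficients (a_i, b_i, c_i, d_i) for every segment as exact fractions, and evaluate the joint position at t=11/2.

  seg 0: a=3 b=109/156 c=0 d=-19/468
  seg 1: a=4 b=-31/78 c=-19/52 d=5/156
  seg 2: a=2 b=-115/78 c=-9/52 d=-7/156
  seg 3: a=-2 b=-211/78 c=-23/52 d=23/156
S(11/2) = 505/416

Δ: Δ0=1/3, Δ1=-1, Δ2=-2, Δ3=-3
row 1: diag=10, rhs=-8; c'=1/5, d'=-4/5
row 2: denom=8−2·1/5=38/5; d'=(-6−2·-4/5)/(38/5)=-11/19
row 3: denom=6−2·5/19=104/19; d'=(-6−2·-11/19)/(104/19)=-23/26
back: M3=-23/26
back: M2=-11/19−5/19·-23/26=-9/26
back: M1=-4/5−1/5·-9/26=-19/26
M: M0=0, M1=-19/26, M2=-9/26, M3=-23/26, M4=0
seg 0: a=3, c=M0/2=0, d=(M1−M0)/(6·3)=-19/468, b=Δ0−h0·(2M0+M1)/6=109/156
seg 1: a=4, c=M1/2=-19/52, d=(M2−M1)/(6·2)=5/156, b=Δ1−h1·(2M1+M2)/6=-31/78
seg 2: a=2, c=M2/2=-9/52, d=(M3−M2)/(6·2)=-7/156, b=Δ2−h2·(2M2+M3)/6=-115/78
seg 3: a=-2, c=M3/2=-23/52, d=(M4−M3)/(6·1)=23/156, b=Δ3−h3·(2M3+M4)/6=-211/78
t_q=11/2 → seg 2, τ=1/2; S=2+-115/78·τ+-9/52·τ²+-7/156·τ³=505/416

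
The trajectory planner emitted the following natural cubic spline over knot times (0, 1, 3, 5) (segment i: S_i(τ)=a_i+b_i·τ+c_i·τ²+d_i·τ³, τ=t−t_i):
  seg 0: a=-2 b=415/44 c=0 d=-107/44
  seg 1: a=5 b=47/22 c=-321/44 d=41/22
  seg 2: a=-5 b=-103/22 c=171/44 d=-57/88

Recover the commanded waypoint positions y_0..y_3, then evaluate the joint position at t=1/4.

y_0=-2 y_1=5 y_2=-5 y_3=-4
S(1/4) = 901/2816

y_0 = S_0(0) = a_0 = -2
y_1 = S_1(0) = a_1 = 5
y_2 = S_2(0) = a_2 = -5
y_3 = S_2(2) = -4
t_q=1/4 is in segment 0 (τ=1/4); S_0(τ)=901/2816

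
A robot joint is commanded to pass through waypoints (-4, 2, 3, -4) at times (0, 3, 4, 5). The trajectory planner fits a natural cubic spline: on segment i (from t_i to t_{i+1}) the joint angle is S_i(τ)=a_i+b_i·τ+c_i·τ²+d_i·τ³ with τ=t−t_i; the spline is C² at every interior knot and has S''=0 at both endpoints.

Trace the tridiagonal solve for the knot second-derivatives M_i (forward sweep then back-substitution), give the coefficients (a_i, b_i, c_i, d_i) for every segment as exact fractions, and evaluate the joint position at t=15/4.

Δ: Δ0=2, Δ1=1, Δ2=-7
row 1: diag=8, rhs=-6; c'=1/8, d'=-3/4
row 2: denom=4−1·1/8=31/8; d'=(-48−1·-3/4)/(31/8)=-378/31
back: M2=-378/31
back: M1=-3/4−1/8·-378/31=24/31
M: M0=0, M1=24/31, M2=-378/31, M3=0
seg 0: a=-4, c=M0/2=0, d=(M1−M0)/(6·3)=4/93, b=Δ0−h0·(2M0+M1)/6=50/31
seg 1: a=2, c=M1/2=12/31, d=(M2−M1)/(6·1)=-67/31, b=Δ1−h1·(2M1+M2)/6=86/31
seg 2: a=3, c=M2/2=-189/31, d=(M3−M2)/(6·1)=63/31, b=Δ2−h2·(2M2+M3)/6=-91/31
t_q=15/4 → seg 1, τ=3/4; S=2+86/31·τ+12/31·τ²+-67/31·τ³=6719/1984

  seg 0: a=-4 b=50/31 c=0 d=4/93
  seg 1: a=2 b=86/31 c=12/31 d=-67/31
  seg 2: a=3 b=-91/31 c=-189/31 d=63/31
S(15/4) = 6719/1984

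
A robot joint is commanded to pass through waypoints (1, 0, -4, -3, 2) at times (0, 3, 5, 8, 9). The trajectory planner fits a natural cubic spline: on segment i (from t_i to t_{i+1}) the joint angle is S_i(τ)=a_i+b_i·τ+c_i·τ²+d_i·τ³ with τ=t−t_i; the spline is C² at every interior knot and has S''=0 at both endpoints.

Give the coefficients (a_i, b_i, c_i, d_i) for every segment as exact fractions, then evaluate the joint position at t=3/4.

Δ: Δ0=-1/3, Δ1=-2, Δ2=1/3, Δ3=5
row 1: diag=10, rhs=-10; c'=1/5, d'=-1
row 2: denom=10−2·1/5=48/5; d'=(14−2·-1)/(48/5)=5/3
row 3: denom=8−3·5/16=113/16; d'=(28−3·5/3)/(113/16)=368/113
back: M3=368/113
back: M2=5/3−5/16·368/113=220/339
back: M1=-1−1/5·220/339=-383/339
M: M0=0, M1=-383/339, M2=220/339, M3=368/113, M4=0
seg 0: a=1, c=M0/2=0, d=(M1−M0)/(6·3)=-383/6102, b=Δ0−h0·(2M0+M1)/6=157/678
seg 1: a=0, c=M1/2=-383/678, d=(M2−M1)/(6·2)=67/452, b=Δ1−h1·(2M1+M2)/6=-496/339
seg 2: a=-4, c=M2/2=110/339, d=(M3−M2)/(6·3)=442/3051, b=Δ2−h2·(2M2+M3)/6=-659/339
seg 3: a=-3, c=M3/2=184/113, d=(M4−M3)/(6·1)=-184/339, b=Δ3−h3·(2M3+M4)/6=1327/339
t_q=3/4 → seg 0, τ=3/4; S=1+157/678·τ+0·τ²+-383/6102·τ³=16593/14464

  seg 0: a=1 b=157/678 c=0 d=-383/6102
  seg 1: a=0 b=-496/339 c=-383/678 d=67/452
  seg 2: a=-4 b=-659/339 c=110/339 d=442/3051
  seg 3: a=-3 b=1327/339 c=184/113 d=-184/339
S(3/4) = 16593/14464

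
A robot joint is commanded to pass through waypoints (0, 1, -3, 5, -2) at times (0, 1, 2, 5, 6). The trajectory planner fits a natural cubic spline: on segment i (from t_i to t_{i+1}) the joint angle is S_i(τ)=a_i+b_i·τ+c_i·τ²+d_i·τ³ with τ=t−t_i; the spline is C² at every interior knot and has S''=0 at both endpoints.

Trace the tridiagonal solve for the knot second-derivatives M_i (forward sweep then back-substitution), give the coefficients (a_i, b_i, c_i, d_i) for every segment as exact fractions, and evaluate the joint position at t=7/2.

Δ: Δ0=1, Δ1=-4, Δ2=8/3, Δ3=-7
row 1: diag=4, rhs=-30; c'=1/4, d'=-15/2
row 2: denom=8−1·1/4=31/4; d'=(40−1·-15/2)/(31/4)=190/31
row 3: denom=8−3·12/31=212/31; d'=(-58−3·190/31)/(212/31)=-592/53
back: M3=-592/53
back: M2=190/31−12/31·-592/53=554/53
back: M1=-15/2−1/4·554/53=-536/53
M: M0=0, M1=-536/53, M2=554/53, M3=-592/53, M4=0
seg 0: a=0, c=M0/2=0, d=(M1−M0)/(6·1)=-268/159, b=Δ0−h0·(2M0+M1)/6=427/159
seg 1: a=1, c=M1/2=-268/53, d=(M2−M1)/(6·1)=545/159, b=Δ1−h1·(2M1+M2)/6=-377/159
seg 2: a=-3, c=M2/2=277/53, d=(M3−M2)/(6·3)=-191/159, b=Δ2−h2·(2M2+M3)/6=-350/159
seg 3: a=5, c=M3/2=-296/53, d=(M4−M3)/(6·1)=296/159, b=Δ3−h3·(2M3+M4)/6=-521/159
t_q=7/2 → seg 2, τ=3/2; S=-3+-350/159·τ+277/53·τ²+-191/159·τ³=595/424

  seg 0: a=0 b=427/159 c=0 d=-268/159
  seg 1: a=1 b=-377/159 c=-268/53 d=545/159
  seg 2: a=-3 b=-350/159 c=277/53 d=-191/159
  seg 3: a=5 b=-521/159 c=-296/53 d=296/159
S(7/2) = 595/424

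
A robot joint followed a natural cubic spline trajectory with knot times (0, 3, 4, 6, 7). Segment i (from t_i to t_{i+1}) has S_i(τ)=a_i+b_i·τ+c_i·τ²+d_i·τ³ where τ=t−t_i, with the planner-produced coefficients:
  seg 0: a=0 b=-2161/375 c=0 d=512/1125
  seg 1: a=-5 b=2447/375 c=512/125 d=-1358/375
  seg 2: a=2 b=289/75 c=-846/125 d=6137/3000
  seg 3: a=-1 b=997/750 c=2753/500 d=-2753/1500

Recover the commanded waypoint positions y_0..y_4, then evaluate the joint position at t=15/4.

y_0 = S_0(0) = a_0 = 0
y_1 = S_1(0) = a_1 = -5
y_2 = S_2(0) = a_2 = 2
y_3 = S_3(0) = a_3 = -1
y_4 = S_3(1) = 4
t_q=15/4 is in segment 1 (τ=3/4); S_1(τ)=2681/4000

y_0=0 y_1=-5 y_2=2 y_3=-1 y_4=4
S(15/4) = 2681/4000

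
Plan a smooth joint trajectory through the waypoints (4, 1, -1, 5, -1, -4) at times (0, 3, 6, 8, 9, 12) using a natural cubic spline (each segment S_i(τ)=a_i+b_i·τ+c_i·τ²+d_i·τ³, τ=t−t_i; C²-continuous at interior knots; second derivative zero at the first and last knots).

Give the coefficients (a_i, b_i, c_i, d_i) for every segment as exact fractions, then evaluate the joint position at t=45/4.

Δ: Δ0=-1, Δ1=-2/3, Δ2=3, Δ3=-6, Δ4=-1
row 1: diag=12, rhs=2; c'=1/4, d'=1/6
row 2: denom=10−3·1/4=37/4; d'=(22−3·1/6)/(37/4)=86/37
row 3: denom=6−2·8/37=206/37; d'=(-54−2·86/37)/(206/37)=-1085/103
row 4: denom=8−1·37/206=1611/206; d'=(30−1·-1085/103)/(1611/206)=8350/1611
back: M4=8350/1611
back: M3=-1085/103−37/206·8350/1611=-18470/1611
back: M2=86/37−8/37·-18470/1611=7738/1611
back: M1=1/6−1/4·7738/1611=-1666/1611
M: M0=0, M1=-1666/1611, M2=7738/1611, M3=-18470/1611, M4=8350/1611, M5=0
seg 0: a=4, c=M0/2=0, d=(M1−M0)/(6·3)=-833/14499, b=Δ0−h0·(2M0+M1)/6=-778/1611
seg 1: a=1, c=M1/2=-833/1611, d=(M2−M1)/(6·3)=4702/14499, b=Δ1−h1·(2M1+M2)/6=-3277/1611
seg 2: a=-1, c=M2/2=3869/1611, d=(M3−M2)/(6·2)=-728/537, b=Δ2−h2·(2M2+M3)/6=5831/1611
seg 3: a=5, c=M3/2=-9235/1611, d=(M4−M3)/(6·1)=1490/537, b=Δ3−h3·(2M3+M4)/6=-4901/1611
seg 4: a=-1, c=M4/2=4175/1611, d=(M5−M4)/(6·3)=-4175/14499, b=Δ4−h4·(2M4+M5)/6=-9961/1611
t_q=45/4 → seg 4, τ=9/4; S=-1+-9961/1611·τ+4175/1611·τ²+-4175/14499·τ³=-58107/11456

  seg 0: a=4 b=-778/1611 c=0 d=-833/14499
  seg 1: a=1 b=-3277/1611 c=-833/1611 d=4702/14499
  seg 2: a=-1 b=5831/1611 c=3869/1611 d=-728/537
  seg 3: a=5 b=-4901/1611 c=-9235/1611 d=1490/537
  seg 4: a=-1 b=-9961/1611 c=4175/1611 d=-4175/14499
S(45/4) = -58107/11456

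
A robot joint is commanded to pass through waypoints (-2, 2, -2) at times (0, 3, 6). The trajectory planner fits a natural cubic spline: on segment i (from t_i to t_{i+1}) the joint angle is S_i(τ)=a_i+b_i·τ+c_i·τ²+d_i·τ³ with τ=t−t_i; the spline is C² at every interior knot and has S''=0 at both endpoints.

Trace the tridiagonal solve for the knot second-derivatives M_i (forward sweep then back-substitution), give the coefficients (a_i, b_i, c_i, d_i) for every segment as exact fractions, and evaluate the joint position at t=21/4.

  seg 0: a=-2 b=2 c=0 d=-2/27
  seg 1: a=2 b=0 c=-2/3 d=2/27
S(21/4) = -17/32

Δ: Δ0=4/3, Δ1=-4/3
row 1: diag=12, rhs=-16; c'=1/4, d'=-4/3
back: M1=-4/3
M: M0=0, M1=-4/3, M2=0
seg 0: a=-2, c=M0/2=0, d=(M1−M0)/(6·3)=-2/27, b=Δ0−h0·(2M0+M1)/6=2
seg 1: a=2, c=M1/2=-2/3, d=(M2−M1)/(6·3)=2/27, b=Δ1−h1·(2M1+M2)/6=0
t_q=21/4 → seg 1, τ=9/4; S=2+0·τ+-2/3·τ²+2/27·τ³=-17/32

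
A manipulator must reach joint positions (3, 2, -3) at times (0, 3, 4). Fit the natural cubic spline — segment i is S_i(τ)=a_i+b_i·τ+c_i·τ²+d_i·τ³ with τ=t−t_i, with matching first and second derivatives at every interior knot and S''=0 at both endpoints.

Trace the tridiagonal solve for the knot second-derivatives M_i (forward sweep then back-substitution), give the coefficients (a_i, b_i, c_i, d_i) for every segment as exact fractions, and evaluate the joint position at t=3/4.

  seg 0: a=3 b=17/12 c=0 d=-7/36
  seg 1: a=2 b=-23/6 c=-7/4 d=7/12
S(3/4) = 1019/256

Δ: Δ0=-1/3, Δ1=-5
row 1: diag=8, rhs=-28; c'=1/8, d'=-7/2
back: M1=-7/2
M: M0=0, M1=-7/2, M2=0
seg 0: a=3, c=M0/2=0, d=(M1−M0)/(6·3)=-7/36, b=Δ0−h0·(2M0+M1)/6=17/12
seg 1: a=2, c=M1/2=-7/4, d=(M2−M1)/(6·1)=7/12, b=Δ1−h1·(2M1+M2)/6=-23/6
t_q=3/4 → seg 0, τ=3/4; S=3+17/12·τ+0·τ²+-7/36·τ³=1019/256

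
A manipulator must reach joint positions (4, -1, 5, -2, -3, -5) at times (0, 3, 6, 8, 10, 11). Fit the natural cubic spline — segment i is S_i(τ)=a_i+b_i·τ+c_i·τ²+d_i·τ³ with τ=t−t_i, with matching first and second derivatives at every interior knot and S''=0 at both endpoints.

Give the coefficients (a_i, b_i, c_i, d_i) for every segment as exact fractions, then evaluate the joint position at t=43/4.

Δ: Δ0=-5/3, Δ1=2, Δ2=-7/2, Δ3=-1/2, Δ4=-2
row 1: diag=12, rhs=22; c'=1/4, d'=11/6
row 2: denom=10−3·1/4=37/4; d'=(-33−3·11/6)/(37/4)=-154/37
row 3: denom=8−2·8/37=280/37; d'=(18−2·-154/37)/(280/37)=487/140
row 4: denom=6−2·37/140=383/70; d'=(-9−2·487/140)/(383/70)=-1117/383
back: M4=-1117/383
back: M3=487/140−37/140·-1117/383=3255/766
back: M2=-154/37−8/37·3255/766=-1946/383
back: M1=11/6−1/4·-1946/383=3566/1149
M: M0=0, M1=3566/1149, M2=-1946/383, M3=3255/766, M4=-1117/383, M5=0
seg 0: a=4, c=M0/2=0, d=(M1−M0)/(6·3)=1783/10341, b=Δ0−h0·(2M0+M1)/6=-3698/1149
seg 1: a=-1, c=M1/2=1783/1149, d=(M2−M1)/(6·3)=-4702/10341, b=Δ1−h1·(2M1+M2)/6=1651/1149
seg 2: a=5, c=M2/2=-973/383, d=(M3−M2)/(6·2)=7147/9192, b=Δ2−h2·(2M2+M3)/6=-1757/1149
seg 3: a=-2, c=M3/2=3255/1532, d=(M4−M3)/(6·2)=-5489/9192, b=Δ3−h3·(2M3+M4)/6=-5425/2298
seg 4: a=-3, c=M4/2=-1117/766, d=(M5−M4)/(6·1)=1117/2298, b=Δ4−h4·(2M4+M5)/6=-1181/1149
t_q=43/4 → seg 4, τ=3/4; S=-3+-1181/1149·τ+-1117/766·τ²+1117/2298·τ³=-215023/49024

  seg 0: a=4 b=-3698/1149 c=0 d=1783/10341
  seg 1: a=-1 b=1651/1149 c=1783/1149 d=-4702/10341
  seg 2: a=5 b=-1757/1149 c=-973/383 d=7147/9192
  seg 3: a=-2 b=-5425/2298 c=3255/1532 d=-5489/9192
  seg 4: a=-3 b=-1181/1149 c=-1117/766 d=1117/2298
S(43/4) = -215023/49024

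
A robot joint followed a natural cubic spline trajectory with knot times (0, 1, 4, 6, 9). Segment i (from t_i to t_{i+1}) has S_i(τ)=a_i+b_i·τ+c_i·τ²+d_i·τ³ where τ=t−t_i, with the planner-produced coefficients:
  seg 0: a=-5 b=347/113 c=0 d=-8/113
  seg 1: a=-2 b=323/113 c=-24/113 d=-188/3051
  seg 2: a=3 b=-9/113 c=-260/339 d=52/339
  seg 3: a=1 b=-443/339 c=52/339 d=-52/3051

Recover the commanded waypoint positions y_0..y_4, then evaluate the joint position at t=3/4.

y_0 = S_0(0) = a_0 = -5
y_1 = S_1(0) = a_1 = -2
y_2 = S_2(0) = a_2 = 3
y_3 = S_3(0) = a_3 = 1
y_4 = S_3(3) = -2
t_q=3/4 is in segment 0 (τ=3/4); S_0(τ)=-2465/904

y_0=-5 y_1=-2 y_2=3 y_3=1 y_4=-2
S(3/4) = -2465/904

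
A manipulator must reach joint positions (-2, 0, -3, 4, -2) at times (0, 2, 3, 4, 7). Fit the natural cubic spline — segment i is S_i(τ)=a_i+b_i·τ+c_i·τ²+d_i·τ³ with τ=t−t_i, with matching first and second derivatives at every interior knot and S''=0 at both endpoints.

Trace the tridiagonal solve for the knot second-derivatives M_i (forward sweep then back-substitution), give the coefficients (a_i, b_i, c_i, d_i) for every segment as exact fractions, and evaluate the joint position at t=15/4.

Δ: Δ0=1, Δ1=-3, Δ2=7, Δ3=-2
row 1: diag=6, rhs=-24; c'=1/6, d'=-4
row 2: denom=4−1·1/6=23/6; d'=(60−1·-4)/(23/6)=384/23
row 3: denom=8−1·6/23=178/23; d'=(-54−1·384/23)/(178/23)=-813/89
back: M3=-813/89
back: M2=384/23−6/23·-813/89=1698/89
back: M1=-4−1/6·1698/89=-639/89
M: M0=0, M1=-639/89, M2=1698/89, M3=-813/89, M4=0
seg 0: a=-2, c=M0/2=0, d=(M1−M0)/(6·2)=-213/356, b=Δ0−h0·(2M0+M1)/6=302/89
seg 1: a=0, c=M1/2=-639/178, d=(M2−M1)/(6·1)=779/178, b=Δ1−h1·(2M1+M2)/6=-337/89
seg 2: a=-3, c=M2/2=849/89, d=(M3−M2)/(6·1)=-837/178, b=Δ2−h2·(2M2+M3)/6=385/178
seg 3: a=4, c=M3/2=-813/178, d=(M4−M3)/(6·3)=271/534, b=Δ3−h3·(2M3+M4)/6=635/89
t_q=15/4 → seg 2, τ=3/4; S=-3+385/178·τ+849/89·τ²+-837/178·τ³=22833/11392

  seg 0: a=-2 b=302/89 c=0 d=-213/356
  seg 1: a=0 b=-337/89 c=-639/178 d=779/178
  seg 2: a=-3 b=385/178 c=849/89 d=-837/178
  seg 3: a=4 b=635/89 c=-813/178 d=271/534
S(15/4) = 22833/11392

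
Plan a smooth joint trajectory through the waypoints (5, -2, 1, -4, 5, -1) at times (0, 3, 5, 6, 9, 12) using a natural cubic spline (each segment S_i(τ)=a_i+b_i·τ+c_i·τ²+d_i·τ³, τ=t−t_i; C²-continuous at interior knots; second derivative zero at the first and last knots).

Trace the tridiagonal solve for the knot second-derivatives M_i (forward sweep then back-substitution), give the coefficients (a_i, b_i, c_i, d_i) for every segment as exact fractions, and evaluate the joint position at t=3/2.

Δ: Δ0=-7/3, Δ1=3/2, Δ2=-5, Δ3=3, Δ4=-2
row 1: diag=10, rhs=23; c'=1/5, d'=23/10
row 2: denom=6−2·1/5=28/5; d'=(-39−2·23/10)/(28/5)=-109/14
row 3: denom=8−1·5/28=219/28; d'=(48−1·-109/14)/(219/28)=1562/219
row 4: denom=12−3·28/73=792/73; d'=(-30−3·1562/219)/(792/73)=-469/99
back: M4=-469/99
back: M3=1562/219−28/73·-469/99=886/99
back: M2=-109/14−5/28·886/99=-929/99
back: M1=23/10−1/5·-929/99=827/198
M: M0=0, M1=827/198, M2=-929/99, M3=886/99, M4=-469/99, M5=0
seg 0: a=5, c=M0/2=0, d=(M1−M0)/(6·3)=827/3564, b=Δ0−h0·(2M0+M1)/6=-1751/396
seg 1: a=-2, c=M1/2=827/396, d=(M2−M1)/(6·2)=-895/792, b=Δ1−h1·(2M1+M2)/6=365/198
seg 2: a=1, c=M2/2=-929/198, d=(M3−M2)/(6·1)=55/18, b=Δ2−h2·(2M2+M3)/6=-37/11
seg 3: a=-4, c=M3/2=443/99, d=(M4−M3)/(6·3)=-1355/1782, b=Δ3−h3·(2M3+M4)/6=-709/198
seg 4: a=5, c=M4/2=-469/198, d=(M5−M4)/(6·3)=469/1782, b=Δ4−h4·(2M4+M5)/6=271/99
t_q=3/2 → seg 0, τ=3/2; S=5+-1751/396·τ+0·τ²+827/3564·τ³=-299/352

  seg 0: a=5 b=-1751/396 c=0 d=827/3564
  seg 1: a=-2 b=365/198 c=827/396 d=-895/792
  seg 2: a=1 b=-37/11 c=-929/198 d=55/18
  seg 3: a=-4 b=-709/198 c=443/99 d=-1355/1782
  seg 4: a=5 b=271/99 c=-469/198 d=469/1782
S(3/2) = -299/352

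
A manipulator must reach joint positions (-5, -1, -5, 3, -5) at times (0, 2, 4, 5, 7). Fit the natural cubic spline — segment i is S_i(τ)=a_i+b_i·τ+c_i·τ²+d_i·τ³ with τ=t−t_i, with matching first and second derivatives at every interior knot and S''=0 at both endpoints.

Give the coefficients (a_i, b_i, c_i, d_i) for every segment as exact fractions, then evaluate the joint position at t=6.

Δ: Δ0=2, Δ1=-2, Δ2=8, Δ3=-4
row 1: diag=8, rhs=-24; c'=1/4, d'=-3
row 2: denom=6−2·1/4=11/2; d'=(60−2·-3)/(11/2)=12
row 3: denom=6−1·2/11=64/11; d'=(-72−1·12)/(64/11)=-231/16
back: M3=-231/16
back: M2=12−2/11·-231/16=117/8
back: M1=-3−1/4·117/8=-213/32
M: M0=0, M1=-213/32, M2=117/8, M3=-231/16, M4=0
seg 0: a=-5, c=M0/2=0, d=(M1−M0)/(6·2)=-71/128, b=Δ0−h0·(2M0+M1)/6=135/32
seg 1: a=-1, c=M1/2=-213/64, d=(M2−M1)/(6·2)=227/128, b=Δ1−h1·(2M1+M2)/6=-39/16
seg 2: a=-5, c=M2/2=117/16, d=(M3−M2)/(6·1)=-155/32, b=Δ2−h2·(2M2+M3)/6=177/32
seg 3: a=3, c=M3/2=-231/32, d=(M4−M3)/(6·2)=77/64, b=Δ3−h3·(2M3+M4)/6=45/8
t_q=6 → seg 3, τ=1; S=3+45/8·τ+-231/32·τ²+77/64·τ³=167/64

  seg 0: a=-5 b=135/32 c=0 d=-71/128
  seg 1: a=-1 b=-39/16 c=-213/64 d=227/128
  seg 2: a=-5 b=177/32 c=117/16 d=-155/32
  seg 3: a=3 b=45/8 c=-231/32 d=77/64
S(6) = 167/64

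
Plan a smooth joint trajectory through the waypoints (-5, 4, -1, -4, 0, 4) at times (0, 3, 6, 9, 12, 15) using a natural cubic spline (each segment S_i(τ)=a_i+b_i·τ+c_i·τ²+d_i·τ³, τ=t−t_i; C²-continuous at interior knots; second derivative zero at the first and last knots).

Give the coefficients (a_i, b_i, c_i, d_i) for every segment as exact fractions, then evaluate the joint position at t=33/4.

Δ: Δ0=3, Δ1=-5/3, Δ2=-1, Δ3=4/3, Δ4=4/3
row 1: diag=12, rhs=-28; c'=1/4, d'=-7/3
row 2: denom=12−3·1/4=45/4; d'=(4−3·-7/3)/(45/4)=44/45
row 3: denom=12−3·4/15=56/5; d'=(14−3·44/45)/(56/5)=83/84
row 4: denom=12−3·15/56=627/56; d'=(0−3·83/84)/(627/56)=-166/627
back: M4=-166/627
back: M3=83/84−15/56·-166/627=664/627
back: M2=44/45−4/15·664/627=436/627
back: M1=-7/3−1/4·436/627=-524/209
M: M0=0, M1=-524/209, M2=436/627, M3=664/627, M4=-166/627, M5=0
seg 0: a=-5, c=M0/2=0, d=(M1−M0)/(6·3)=-262/1881, b=Δ0−h0·(2M0+M1)/6=889/209
seg 1: a=4, c=M1/2=-262/209, d=(M2−M1)/(6·3)=1004/5643, b=Δ1−h1·(2M1+M2)/6=103/209
seg 2: a=-1, c=M2/2=218/627, d=(M3−M2)/(6·3)=2/99, b=Δ2−h2·(2M2+M3)/6=-465/209
seg 3: a=-4, c=M3/2=332/627, d=(M4−M3)/(6·3)=-415/5643, b=Δ3−h3·(2M3+M4)/6=85/209
seg 4: a=0, c=M4/2=-83/627, d=(M5−M4)/(6·3)=83/5643, b=Δ4−h4·(2M4+M5)/6=334/209
t_q=33/4 → seg 2, τ=9/4; S=-1+-465/209·τ+218/627·τ²+2/99·τ³=-26857/6688

  seg 0: a=-5 b=889/209 c=0 d=-262/1881
  seg 1: a=4 b=103/209 c=-262/209 d=1004/5643
  seg 2: a=-1 b=-465/209 c=218/627 d=2/99
  seg 3: a=-4 b=85/209 c=332/627 d=-415/5643
  seg 4: a=0 b=334/209 c=-83/627 d=83/5643
S(33/4) = -26857/6688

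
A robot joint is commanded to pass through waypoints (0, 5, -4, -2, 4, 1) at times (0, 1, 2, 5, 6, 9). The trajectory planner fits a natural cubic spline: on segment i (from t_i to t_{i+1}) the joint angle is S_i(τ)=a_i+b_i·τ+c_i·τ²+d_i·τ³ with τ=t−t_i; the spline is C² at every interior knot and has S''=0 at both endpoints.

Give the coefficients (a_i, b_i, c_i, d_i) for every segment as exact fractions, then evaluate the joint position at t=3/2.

  seg 0: a=0 b=14833/1665 c=0 d=-6508/1665
  seg 1: a=5 b=-4691/1665 c=-6508/555 d=1846/333
  seg 2: a=-4 b=-16049/1665 c=2722/555 d=-7339/14985
  seg 3: a=-2 b=2186/333 c=827/1665 d=-589/555
  seg 4: a=4 b=7283/1665 c=-4474/1665 d=4474/14985
S(3/2) = 1001/740

Δ: Δ0=5, Δ1=-9, Δ2=2/3, Δ3=6, Δ4=-1
row 1: diag=4, rhs=-84; c'=1/4, d'=-21
row 2: denom=8−1·1/4=31/4; d'=(58−1·-21)/(31/4)=316/31
row 3: denom=8−3·12/31=212/31; d'=(32−3·316/31)/(212/31)=11/53
row 4: denom=8−1·31/212=1665/212; d'=(-42−1·11/53)/(1665/212)=-8948/1665
back: M4=-8948/1665
back: M3=11/53−31/212·-8948/1665=1654/1665
back: M2=316/31−12/31·1654/1665=5444/555
back: M1=-21−1/4·5444/555=-13016/555
M: M0=0, M1=-13016/555, M2=5444/555, M3=1654/1665, M4=-8948/1665, M5=0
seg 0: a=0, c=M0/2=0, d=(M1−M0)/(6·1)=-6508/1665, b=Δ0−h0·(2M0+M1)/6=14833/1665
seg 1: a=5, c=M1/2=-6508/555, d=(M2−M1)/(6·1)=1846/333, b=Δ1−h1·(2M1+M2)/6=-4691/1665
seg 2: a=-4, c=M2/2=2722/555, d=(M3−M2)/(6·3)=-7339/14985, b=Δ2−h2·(2M2+M3)/6=-16049/1665
seg 3: a=-2, c=M3/2=827/1665, d=(M4−M3)/(6·1)=-589/555, b=Δ3−h3·(2M3+M4)/6=2186/333
seg 4: a=4, c=M4/2=-4474/1665, d=(M5−M4)/(6·3)=4474/14985, b=Δ4−h4·(2M4+M5)/6=7283/1665
t_q=3/2 → seg 1, τ=1/2; S=5+-4691/1665·τ+-6508/555·τ²+1846/333·τ³=1001/740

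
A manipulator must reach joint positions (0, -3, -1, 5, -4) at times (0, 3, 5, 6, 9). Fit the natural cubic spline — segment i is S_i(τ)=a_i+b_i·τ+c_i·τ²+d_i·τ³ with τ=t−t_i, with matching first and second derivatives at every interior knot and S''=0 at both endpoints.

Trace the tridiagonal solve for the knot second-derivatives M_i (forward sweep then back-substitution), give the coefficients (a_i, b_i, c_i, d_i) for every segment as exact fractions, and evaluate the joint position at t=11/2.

Δ: Δ0=-1, Δ1=1, Δ2=6, Δ3=-3
row 1: diag=10, rhs=12; c'=1/5, d'=6/5
row 2: denom=6−2·1/5=28/5; d'=(30−2·6/5)/(28/5)=69/14
row 3: denom=8−1·5/28=219/28; d'=(-54−1·69/14)/(219/28)=-550/73
back: M3=-550/73
back: M2=69/14−5/28·-550/73=458/73
back: M1=6/5−1/5·458/73=-4/73
M: M0=0, M1=-4/73, M2=458/73, M3=-550/73, M4=0
seg 0: a=0, c=M0/2=0, d=(M1−M0)/(6·3)=-2/657, b=Δ0−h0·(2M0+M1)/6=-71/73
seg 1: a=-3, c=M1/2=-2/73, d=(M2−M1)/(6·2)=77/146, b=Δ1−h1·(2M1+M2)/6=-77/73
seg 2: a=-1, c=M2/2=229/73, d=(M3−M2)/(6·1)=-168/73, b=Δ2−h2·(2M2+M3)/6=377/73
seg 3: a=5, c=M3/2=-275/73, d=(M4−M3)/(6·3)=275/657, b=Δ3−h3·(2M3+M4)/6=331/73
t_q=11/2 → seg 2, τ=1/2; S=-1+377/73·τ+229/73·τ²+-168/73·τ³=607/292

  seg 0: a=0 b=-71/73 c=0 d=-2/657
  seg 1: a=-3 b=-77/73 c=-2/73 d=77/146
  seg 2: a=-1 b=377/73 c=229/73 d=-168/73
  seg 3: a=5 b=331/73 c=-275/73 d=275/657
S(11/2) = 607/292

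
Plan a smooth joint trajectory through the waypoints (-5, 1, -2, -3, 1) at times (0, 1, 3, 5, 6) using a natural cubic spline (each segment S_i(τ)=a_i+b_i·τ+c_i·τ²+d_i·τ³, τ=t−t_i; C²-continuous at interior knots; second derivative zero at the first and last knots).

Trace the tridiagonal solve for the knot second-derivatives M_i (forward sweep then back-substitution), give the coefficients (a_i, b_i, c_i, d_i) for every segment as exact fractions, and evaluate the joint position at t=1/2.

Δ: Δ0=6, Δ1=-3/2, Δ2=-1/2, Δ3=4
row 1: diag=6, rhs=-45; c'=1/3, d'=-15/2
row 2: denom=8−2·1/3=22/3; d'=(6−2·-15/2)/(22/3)=63/22
row 3: denom=6−2·3/11=60/11; d'=(27−2·63/22)/(60/11)=39/10
back: M3=39/10
back: M2=63/22−3/11·39/10=9/5
back: M1=-15/2−1/3·9/5=-81/10
M: M0=0, M1=-81/10, M2=9/5, M3=39/10, M4=0
seg 0: a=-5, c=M0/2=0, d=(M1−M0)/(6·1)=-27/20, b=Δ0−h0·(2M0+M1)/6=147/20
seg 1: a=1, c=M1/2=-81/20, d=(M2−M1)/(6·2)=33/40, b=Δ1−h1·(2M1+M2)/6=33/10
seg 2: a=-2, c=M2/2=9/10, d=(M3−M2)/(6·2)=7/40, b=Δ2−h2·(2M2+M3)/6=-3
seg 3: a=-3, c=M3/2=39/20, d=(M4−M3)/(6·1)=-13/20, b=Δ3−h3·(2M3+M4)/6=27/10
t_q=1/2 → seg 0, τ=1/2; S=-5+147/20·τ+0·τ²+-27/20·τ³=-239/160

  seg 0: a=-5 b=147/20 c=0 d=-27/20
  seg 1: a=1 b=33/10 c=-81/20 d=33/40
  seg 2: a=-2 b=-3 c=9/10 d=7/40
  seg 3: a=-3 b=27/10 c=39/20 d=-13/20
S(1/2) = -239/160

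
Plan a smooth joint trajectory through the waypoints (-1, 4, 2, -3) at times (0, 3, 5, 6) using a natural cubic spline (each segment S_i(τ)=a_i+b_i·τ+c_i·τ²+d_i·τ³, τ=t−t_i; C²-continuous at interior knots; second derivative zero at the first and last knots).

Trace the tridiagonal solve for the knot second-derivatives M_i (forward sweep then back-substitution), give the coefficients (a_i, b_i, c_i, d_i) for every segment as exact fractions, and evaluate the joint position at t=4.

  seg 0: a=-1 b=44/21 c=0 d=-1/21
  seg 1: a=4 b=17/21 c=-3/7 d=-5/21
  seg 2: a=2 b=-79/21 c=-13/7 d=13/21
S(4) = 29/7

Δ: Δ0=5/3, Δ1=-1, Δ2=-5
row 1: diag=10, rhs=-16; c'=1/5, d'=-8/5
row 2: denom=6−2·1/5=28/5; d'=(-24−2·-8/5)/(28/5)=-26/7
back: M2=-26/7
back: M1=-8/5−1/5·-26/7=-6/7
M: M0=0, M1=-6/7, M2=-26/7, M3=0
seg 0: a=-1, c=M0/2=0, d=(M1−M0)/(6·3)=-1/21, b=Δ0−h0·(2M0+M1)/6=44/21
seg 1: a=4, c=M1/2=-3/7, d=(M2−M1)/(6·2)=-5/21, b=Δ1−h1·(2M1+M2)/6=17/21
seg 2: a=2, c=M2/2=-13/7, d=(M3−M2)/(6·1)=13/21, b=Δ2−h2·(2M2+M3)/6=-79/21
t_q=4 → seg 1, τ=1; S=4+17/21·τ+-3/7·τ²+-5/21·τ³=29/7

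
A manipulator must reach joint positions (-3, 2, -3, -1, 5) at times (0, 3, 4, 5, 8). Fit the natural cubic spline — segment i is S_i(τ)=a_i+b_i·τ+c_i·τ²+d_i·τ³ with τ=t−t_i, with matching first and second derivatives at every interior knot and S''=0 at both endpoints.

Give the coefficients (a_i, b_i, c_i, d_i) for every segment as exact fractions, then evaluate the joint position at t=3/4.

  seg 0: a=-3 b=99/20 c=0 d=-197/540
  seg 1: a=2 b=-49/10 c=-197/60 d=191/60
  seg 2: a=-3 b=-23/12 c=94/15 d=-47/20
  seg 3: a=-1 b=107/30 c=-47/60 d=47/540
S(3/4) = 143/256

Δ: Δ0=5/3, Δ1=-5, Δ2=2, Δ3=2
row 1: diag=8, rhs=-40; c'=1/8, d'=-5
row 2: denom=4−1·1/8=31/8; d'=(42−1·-5)/(31/8)=376/31
row 3: denom=8−1·8/31=240/31; d'=(0−1·376/31)/(240/31)=-47/30
back: M3=-47/30
back: M2=376/31−8/31·-47/30=188/15
back: M1=-5−1/8·188/15=-197/30
M: M0=0, M1=-197/30, M2=188/15, M3=-47/30, M4=0
seg 0: a=-3, c=M0/2=0, d=(M1−M0)/(6·3)=-197/540, b=Δ0−h0·(2M0+M1)/6=99/20
seg 1: a=2, c=M1/2=-197/60, d=(M2−M1)/(6·1)=191/60, b=Δ1−h1·(2M1+M2)/6=-49/10
seg 2: a=-3, c=M2/2=94/15, d=(M3−M2)/(6·1)=-47/20, b=Δ2−h2·(2M2+M3)/6=-23/12
seg 3: a=-1, c=M3/2=-47/60, d=(M4−M3)/(6·3)=47/540, b=Δ3−h3·(2M3+M4)/6=107/30
t_q=3/4 → seg 0, τ=3/4; S=-3+99/20·τ+0·τ²+-197/540·τ³=143/256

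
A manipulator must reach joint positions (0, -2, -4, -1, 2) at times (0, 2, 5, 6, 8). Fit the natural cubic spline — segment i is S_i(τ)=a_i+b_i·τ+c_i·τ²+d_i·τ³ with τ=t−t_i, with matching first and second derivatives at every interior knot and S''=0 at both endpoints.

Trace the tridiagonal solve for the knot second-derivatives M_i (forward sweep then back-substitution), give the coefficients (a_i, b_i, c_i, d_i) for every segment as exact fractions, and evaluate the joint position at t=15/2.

Δ: Δ0=-1, Δ1=-2/3, Δ2=3, Δ3=3/2
row 1: diag=10, rhs=2; c'=3/10, d'=1/5
row 2: denom=8−3·3/10=71/10; d'=(22−3·1/5)/(71/10)=214/71
row 3: denom=6−1·10/71=416/71; d'=(-9−1·214/71)/(416/71)=-853/416
back: M3=-853/416
back: M2=214/71−10/71·-853/416=687/208
back: M1=1/5−3/10·687/208=-329/416
M: M0=0, M1=-329/416, M2=687/208, M3=-853/416, M4=0
seg 0: a=0, c=M0/2=0, d=(M1−M0)/(6·2)=-329/4992, b=Δ0−h0·(2M0+M1)/6=-919/1248
seg 1: a=-2, c=M1/2=-329/832, d=(M2−M1)/(6·3)=131/576, b=Δ1−h1·(2M1+M2)/6=-953/624
seg 2: a=-4, c=M2/2=687/416, d=(M3−M2)/(6·1)=-2227/2496, b=Δ2−h2·(2M2+M3)/6=5593/2496
seg 3: a=-1, c=M3/2=-853/832, d=(M4−M3)/(6·2)=853/4992, b=Δ3−h3·(2M3+M4)/6=1789/624
t_q=15/2 → seg 3, τ=3/2; S=-1+1789/624·τ+-853/832·τ²+853/4992·τ³=20905/13312

  seg 0: a=0 b=-919/1248 c=0 d=-329/4992
  seg 1: a=-2 b=-953/624 c=-329/832 d=131/576
  seg 2: a=-4 b=5593/2496 c=687/416 d=-2227/2496
  seg 3: a=-1 b=1789/624 c=-853/832 d=853/4992
S(15/2) = 20905/13312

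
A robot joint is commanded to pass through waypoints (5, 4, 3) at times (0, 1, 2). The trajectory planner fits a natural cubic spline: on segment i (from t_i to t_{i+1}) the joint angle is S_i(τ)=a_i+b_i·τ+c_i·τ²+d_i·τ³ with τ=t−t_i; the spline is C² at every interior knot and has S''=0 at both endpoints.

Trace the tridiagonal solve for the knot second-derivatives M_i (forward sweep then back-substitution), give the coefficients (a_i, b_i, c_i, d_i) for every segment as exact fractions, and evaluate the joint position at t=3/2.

Δ: Δ0=-1, Δ1=-1
row 1: diag=4, rhs=0; c'=1/4, d'=0
back: M1=0
M: M0=0, M1=0, M2=0
seg 0: a=5, c=M0/2=0, d=(M1−M0)/(6·1)=0, b=Δ0−h0·(2M0+M1)/6=-1
seg 1: a=4, c=M1/2=0, d=(M2−M1)/(6·1)=0, b=Δ1−h1·(2M1+M2)/6=-1
t_q=3/2 → seg 1, τ=1/2; S=4+-1·τ+0·τ²+0·τ³=7/2

  seg 0: a=5 b=-1 c=0 d=0
  seg 1: a=4 b=-1 c=0 d=0
S(3/2) = 7/2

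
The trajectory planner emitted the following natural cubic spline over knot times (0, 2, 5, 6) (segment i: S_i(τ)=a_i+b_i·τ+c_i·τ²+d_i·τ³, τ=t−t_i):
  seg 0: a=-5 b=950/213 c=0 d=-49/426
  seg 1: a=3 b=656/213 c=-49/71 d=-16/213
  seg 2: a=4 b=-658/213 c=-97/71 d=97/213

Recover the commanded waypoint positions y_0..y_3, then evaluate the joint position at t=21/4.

y_0 = S_0(0) = a_0 = -5
y_1 = S_1(0) = a_1 = 3
y_2 = S_2(0) = a_2 = 4
y_3 = S_2(1) = 0
t_q=21/4 is in segment 2 (τ=1/4); S_2(τ)=14311/4544

y_0=-5 y_1=3 y_2=4 y_3=0
S(21/4) = 14311/4544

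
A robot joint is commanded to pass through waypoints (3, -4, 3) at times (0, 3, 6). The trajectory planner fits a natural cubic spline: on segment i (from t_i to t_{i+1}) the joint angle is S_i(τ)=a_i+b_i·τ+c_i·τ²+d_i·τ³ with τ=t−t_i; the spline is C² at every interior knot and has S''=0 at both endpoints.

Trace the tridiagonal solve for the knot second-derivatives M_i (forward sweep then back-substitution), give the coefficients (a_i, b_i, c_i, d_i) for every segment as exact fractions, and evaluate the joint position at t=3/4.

Δ: Δ0=-7/3, Δ1=7/3
row 1: diag=12, rhs=28; c'=1/4, d'=7/3
back: M1=7/3
M: M0=0, M1=7/3, M2=0
seg 0: a=3, c=M0/2=0, d=(M1−M0)/(6·3)=7/54, b=Δ0−h0·(2M0+M1)/6=-7/2
seg 1: a=-4, c=M1/2=7/6, d=(M2−M1)/(6·3)=-7/54, b=Δ1−h1·(2M1+M2)/6=0
t_q=3/4 → seg 0, τ=3/4; S=3+-7/2·τ+0·τ²+7/54·τ³=55/128

  seg 0: a=3 b=-7/2 c=0 d=7/54
  seg 1: a=-4 b=0 c=7/6 d=-7/54
S(3/4) = 55/128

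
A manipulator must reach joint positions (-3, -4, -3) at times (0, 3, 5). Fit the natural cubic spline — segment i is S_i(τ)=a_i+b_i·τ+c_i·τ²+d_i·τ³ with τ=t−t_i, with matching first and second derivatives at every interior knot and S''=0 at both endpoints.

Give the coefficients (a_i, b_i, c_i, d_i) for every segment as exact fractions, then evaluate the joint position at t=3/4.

Δ: Δ0=-1/3, Δ1=1/2
row 1: diag=10, rhs=5; c'=1/5, d'=1/2
back: M1=1/2
M: M0=0, M1=1/2, M2=0
seg 0: a=-3, c=M0/2=0, d=(M1−M0)/(6·3)=1/36, b=Δ0−h0·(2M0+M1)/6=-7/12
seg 1: a=-4, c=M1/2=1/4, d=(M2−M1)/(6·2)=-1/24, b=Δ1−h1·(2M1+M2)/6=1/6
t_q=3/4 → seg 0, τ=3/4; S=-3+-7/12·τ+0·τ²+1/36·τ³=-877/256

  seg 0: a=-3 b=-7/12 c=0 d=1/36
  seg 1: a=-4 b=1/6 c=1/4 d=-1/24
S(3/4) = -877/256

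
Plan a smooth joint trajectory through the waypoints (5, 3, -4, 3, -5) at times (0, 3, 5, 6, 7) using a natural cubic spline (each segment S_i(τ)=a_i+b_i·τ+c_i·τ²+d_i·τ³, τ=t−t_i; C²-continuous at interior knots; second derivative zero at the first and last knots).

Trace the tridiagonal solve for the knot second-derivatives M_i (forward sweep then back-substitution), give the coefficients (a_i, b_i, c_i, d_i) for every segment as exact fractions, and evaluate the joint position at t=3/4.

Δ: Δ0=-2/3, Δ1=-7/2, Δ2=7, Δ3=-8
row 1: diag=10, rhs=-17; c'=1/5, d'=-17/10
row 2: denom=6−2·1/5=28/5; d'=(63−2·-17/10)/(28/5)=83/7
row 3: denom=4−1·5/28=107/28; d'=(-90−1·83/7)/(107/28)=-2852/107
back: M3=-2852/107
back: M2=83/7−5/28·-2852/107=1778/107
back: M1=-17/10−1/5·1778/107=-1075/214
M: M0=0, M1=-1075/214, M2=1778/107, M3=-2852/107, M4=0
seg 0: a=5, c=M0/2=0, d=(M1−M0)/(6·3)=-1075/3852, b=Δ0−h0·(2M0+M1)/6=2369/1284
seg 1: a=3, c=M1/2=-1075/428, d=(M2−M1)/(6·2)=4631/2568, b=Δ1−h1·(2M1+M2)/6=-3653/642
seg 2: a=-4, c=M2/2=889/107, d=(M3−M2)/(6·1)=-2315/321, b=Δ2−h2·(2M2+M3)/6=1895/321
seg 3: a=3, c=M3/2=-1426/107, d=(M4−M3)/(6·1)=1426/321, b=Δ3−h3·(2M3+M4)/6=284/321
t_q=3/4 → seg 0, τ=3/4; S=5+2369/1284·τ+0·τ²+-1075/3852·τ³=171639/27392

  seg 0: a=5 b=2369/1284 c=0 d=-1075/3852
  seg 1: a=3 b=-3653/642 c=-1075/428 d=4631/2568
  seg 2: a=-4 b=1895/321 c=889/107 d=-2315/321
  seg 3: a=3 b=284/321 c=-1426/107 d=1426/321
S(3/4) = 171639/27392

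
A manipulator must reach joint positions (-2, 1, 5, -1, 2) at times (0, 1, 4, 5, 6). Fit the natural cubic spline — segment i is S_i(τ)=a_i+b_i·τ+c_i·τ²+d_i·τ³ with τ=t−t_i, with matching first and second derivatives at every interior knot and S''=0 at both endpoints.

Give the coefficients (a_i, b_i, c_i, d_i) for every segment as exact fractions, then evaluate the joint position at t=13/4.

  seg 0: a=-2 b=859/318 c=0 d=95/318
  seg 1: a=1 b=572/159 c=95/106 d=-175/318
  seg 2: a=5 b=-1871/318 c=-215/53 d=1253/318
  seg 3: a=-1 b=-346/159 c=823/106 d=-823/318
S(13/4) = 49951/6784

Δ: Δ0=3, Δ1=4/3, Δ2=-6, Δ3=3
row 1: diag=8, rhs=-10; c'=3/8, d'=-5/4
row 2: denom=8−3·3/8=55/8; d'=(-44−3·-5/4)/(55/8)=-322/55
row 3: denom=4−1·8/55=212/55; d'=(54−1·-322/55)/(212/55)=823/53
back: M3=823/53
back: M2=-322/55−8/55·823/53=-430/53
back: M1=-5/4−3/8·-430/53=95/53
M: M0=0, M1=95/53, M2=-430/53, M3=823/53, M4=0
seg 0: a=-2, c=M0/2=0, d=(M1−M0)/(6·1)=95/318, b=Δ0−h0·(2M0+M1)/6=859/318
seg 1: a=1, c=M1/2=95/106, d=(M2−M1)/(6·3)=-175/318, b=Δ1−h1·(2M1+M2)/6=572/159
seg 2: a=5, c=M2/2=-215/53, d=(M3−M2)/(6·1)=1253/318, b=Δ2−h2·(2M2+M3)/6=-1871/318
seg 3: a=-1, c=M3/2=823/106, d=(M4−M3)/(6·1)=-823/318, b=Δ3−h3·(2M3+M4)/6=-346/159
t_q=13/4 → seg 1, τ=9/4; S=1+572/159·τ+95/106·τ²+-175/318·τ³=49951/6784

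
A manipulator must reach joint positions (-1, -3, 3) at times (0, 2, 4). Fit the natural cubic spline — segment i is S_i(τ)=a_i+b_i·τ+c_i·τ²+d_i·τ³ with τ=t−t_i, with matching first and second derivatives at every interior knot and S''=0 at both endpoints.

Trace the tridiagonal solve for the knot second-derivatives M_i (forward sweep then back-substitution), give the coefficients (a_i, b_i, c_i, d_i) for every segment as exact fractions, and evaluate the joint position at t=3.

Δ: Δ0=-1, Δ1=3
row 1: diag=8, rhs=24; c'=1/4, d'=3
back: M1=3
M: M0=0, M1=3, M2=0
seg 0: a=-1, c=M0/2=0, d=(M1−M0)/(6·2)=1/4, b=Δ0−h0·(2M0+M1)/6=-2
seg 1: a=-3, c=M1/2=3/2, d=(M2−M1)/(6·2)=-1/4, b=Δ1−h1·(2M1+M2)/6=1
t_q=3 → seg 1, τ=1; S=-3+1·τ+3/2·τ²+-1/4·τ³=-3/4

  seg 0: a=-1 b=-2 c=0 d=1/4
  seg 1: a=-3 b=1 c=3/2 d=-1/4
S(3) = -3/4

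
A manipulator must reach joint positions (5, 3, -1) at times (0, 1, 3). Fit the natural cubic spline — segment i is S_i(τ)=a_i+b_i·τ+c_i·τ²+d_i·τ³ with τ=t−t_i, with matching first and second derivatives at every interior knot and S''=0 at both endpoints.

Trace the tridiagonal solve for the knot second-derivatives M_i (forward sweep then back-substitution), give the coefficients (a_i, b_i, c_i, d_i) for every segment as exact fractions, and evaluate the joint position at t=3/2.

  seg 0: a=5 b=-2 c=0 d=0
  seg 1: a=3 b=-2 c=0 d=0
S(3/2) = 2

Δ: Δ0=-2, Δ1=-2
row 1: diag=6, rhs=0; c'=1/3, d'=0
back: M1=0
M: M0=0, M1=0, M2=0
seg 0: a=5, c=M0/2=0, d=(M1−M0)/(6·1)=0, b=Δ0−h0·(2M0+M1)/6=-2
seg 1: a=3, c=M1/2=0, d=(M2−M1)/(6·2)=0, b=Δ1−h1·(2M1+M2)/6=-2
t_q=3/2 → seg 1, τ=1/2; S=3+-2·τ+0·τ²+0·τ³=2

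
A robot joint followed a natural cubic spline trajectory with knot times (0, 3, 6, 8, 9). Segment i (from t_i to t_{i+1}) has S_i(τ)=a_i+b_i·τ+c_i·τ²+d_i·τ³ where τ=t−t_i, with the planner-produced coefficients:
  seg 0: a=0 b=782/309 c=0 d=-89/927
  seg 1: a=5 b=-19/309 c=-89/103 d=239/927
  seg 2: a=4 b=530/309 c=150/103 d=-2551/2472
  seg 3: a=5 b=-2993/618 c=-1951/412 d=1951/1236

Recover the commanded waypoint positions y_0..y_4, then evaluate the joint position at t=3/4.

y_0=0 y_1=5 y_2=4 y_3=5 y_4=-3
S(3/4) = 12245/6592

y_0 = S_0(0) = a_0 = 0
y_1 = S_1(0) = a_1 = 5
y_2 = S_2(0) = a_2 = 4
y_3 = S_3(0) = a_3 = 5
y_4 = S_3(1) = -3
t_q=3/4 is in segment 0 (τ=3/4); S_0(τ)=12245/6592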